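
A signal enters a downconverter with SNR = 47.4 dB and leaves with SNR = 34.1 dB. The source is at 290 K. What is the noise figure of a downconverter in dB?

NF (dB) = SNR_in(dB) − SNR_out(dB) when the source is at T₀
NF = 47.4 − 34.1 = 13.3 dB

13.3 dB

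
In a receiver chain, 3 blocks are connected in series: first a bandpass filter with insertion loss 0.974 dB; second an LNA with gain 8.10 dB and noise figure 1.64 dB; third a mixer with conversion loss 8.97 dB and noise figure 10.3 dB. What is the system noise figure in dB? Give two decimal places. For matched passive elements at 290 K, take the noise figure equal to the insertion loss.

5.69 dB

Convert to linear (a loss of L dB is a gain of −L dB): F_i = 10^(NF_i/10), G_i = 10^(G_i,dB/10)
  Stage 1: F_1 = 10^(0.974/10) = 1.251, G_1 = 10^(−0.974/10) = 0.7991
  Stage 2: F_2 = 10^(1.64/10) = 1.459, G_2 = 10^(8.10/10) = 6.457
  Stage 3: F_3 = 10^(10.3/10) = 10.72, G_3 = 10^(−8.97/10) = 0.1268
Friis cascade:
  F = 1.251 + (1.459 − 1)/0.7991 + (10.72 − 1)/5.159 = 3.709
NF = 10 log₁₀(3.709) = 5.69 dB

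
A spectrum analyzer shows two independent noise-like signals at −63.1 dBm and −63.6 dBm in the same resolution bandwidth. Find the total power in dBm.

Convert to linear, add, convert back:
P₁ = 4.90×10⁻¹⁰ W, P₂ = 4.37×10⁻¹⁰ W
P_tot = 9.26×10⁻¹⁰ W → 10 log₁₀(P_tot / 10⁻³) = −60.3 dBm

−60.3 dBm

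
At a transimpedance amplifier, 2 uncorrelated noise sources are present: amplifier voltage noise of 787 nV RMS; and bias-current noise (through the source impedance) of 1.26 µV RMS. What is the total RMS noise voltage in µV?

Uncorrelated sources add in power (mean-square): V_tot = √(ΣV_i²)
V_tot = √[(7.87×10⁻⁷)² + (1.26×10⁻⁶)²] = 1.49×10⁻⁶ V = 1.49 µV

1.49 µV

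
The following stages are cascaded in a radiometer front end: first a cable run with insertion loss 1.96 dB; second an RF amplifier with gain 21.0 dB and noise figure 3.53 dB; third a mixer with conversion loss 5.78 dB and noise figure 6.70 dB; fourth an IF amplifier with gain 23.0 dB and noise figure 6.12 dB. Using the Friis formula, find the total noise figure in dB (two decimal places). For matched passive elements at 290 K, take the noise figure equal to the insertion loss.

Convert to linear (a loss of L dB is a gain of −L dB): F_i = 10^(NF_i/10), G_i = 10^(G_i,dB/10)
  Stage 1: F_1 = 10^(1.96/10) = 1.570, G_1 = 10^(−1.96/10) = 0.6368
  Stage 2: F_2 = 10^(3.53/10) = 2.254, G_2 = 10^(21.0/10) = 125.9
  Stage 3: F_3 = 10^(6.70/10) = 4.677, G_3 = 10^(−5.78/10) = 0.2642
  Stage 4: F_4 = 10^(6.12/10) = 4.093, G_4 = 10^(23.0/10) = 199.5
Friis cascade:
  F = 1.570 + (2.254 − 1)/0.6368 + (4.677 − 1)/80.17 + (4.093 − 1)/21.18 = 3.732
NF = 10 log₁₀(3.732) = 5.72 dB

5.72 dB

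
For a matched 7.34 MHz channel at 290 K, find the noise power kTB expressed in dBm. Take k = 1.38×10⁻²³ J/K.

−105.3 dBm

P_n = kTB = 1.38×10⁻²³ × 290 × 7.34×10⁶ = 2.94×10⁻¹⁴ W
In dBm: 10 log₁₀(2.94×10⁻¹⁴ / 10⁻³) = −105.3 dBm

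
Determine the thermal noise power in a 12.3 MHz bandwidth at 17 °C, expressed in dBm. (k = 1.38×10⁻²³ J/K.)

−103.1 dBm

T = 17 °C + 273.15 = 290.15 K
P_n = kTB = 1.38×10⁻²³ × 290.15 × 1.23×10⁷ = 4.93×10⁻¹⁴ W
In dBm: 10 log₁₀(4.93×10⁻¹⁴ / 10⁻³) = −103.1 dBm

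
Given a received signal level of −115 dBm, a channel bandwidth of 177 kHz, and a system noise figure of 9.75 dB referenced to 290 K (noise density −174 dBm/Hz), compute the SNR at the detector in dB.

Noise floor: N = −174 + 10 log₁₀(B) + NF
10 log₁₀(1.77×10⁵) = 52.48 dB
N = −174 + 52.48 + 9.75 = −111.77 dBm
SNR = P_sig − N = −115 − (−111.77) = −3.23 dB → −3.2 dB

−3.2 dB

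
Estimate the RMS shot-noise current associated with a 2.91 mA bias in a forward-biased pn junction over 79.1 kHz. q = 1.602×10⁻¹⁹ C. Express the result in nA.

I_n = √(2qI·B)
2qI·B = 2 × 1.602×10⁻¹⁹ × 2.91×10⁻³ × 7.91×10⁴ = 7.37×10⁻¹⁷ A²
I_n = √(7.37×10⁻¹⁷) = 8.59×10⁻⁹ A = 8.59 nA

8.59 nA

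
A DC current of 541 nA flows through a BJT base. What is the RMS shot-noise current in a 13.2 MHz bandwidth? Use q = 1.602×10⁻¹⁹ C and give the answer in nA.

I_n = √(2qI·B)
2qI·B = 2 × 1.602×10⁻¹⁹ × 5.41×10⁻⁷ × 1.32×10⁷ = 2.29×10⁻¹⁸ A²
I_n = √(2.29×10⁻¹⁸) = 1.51×10⁻⁹ A = 1.51 nA

1.51 nA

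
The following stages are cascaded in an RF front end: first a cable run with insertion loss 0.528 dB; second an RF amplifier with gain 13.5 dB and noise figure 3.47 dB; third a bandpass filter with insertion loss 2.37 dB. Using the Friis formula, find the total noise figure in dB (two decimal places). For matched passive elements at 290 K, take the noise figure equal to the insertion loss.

4.06 dB

Convert to linear (a loss of L dB is a gain of −L dB): F_i = 10^(NF_i/10), G_i = 10^(G_i,dB/10)
  Stage 1: F_1 = 10^(0.528/10) = 1.129, G_1 = 10^(−0.528/10) = 0.8855
  Stage 2: F_2 = 10^(3.47/10) = 2.223, G_2 = 10^(13.5/10) = 22.39
  Stage 3: F_3 = 10^(2.37/10) = 1.726, G_3 = 10^(−2.37/10) = 0.5794
Friis cascade:
  F = 1.129 + (2.223 − 1)/0.8855 + (1.726 − 1)/19.82 = 2.547
NF = 10 log₁₀(2.547) = 4.06 dB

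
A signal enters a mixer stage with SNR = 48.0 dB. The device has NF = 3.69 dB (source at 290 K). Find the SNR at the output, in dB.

44.31 dB

By definition F = SNR_in/SNR_out, so in dB: SNR_out = SNR_in − NF
SNR_out = 48.0 − 3.69 = 44.31 dB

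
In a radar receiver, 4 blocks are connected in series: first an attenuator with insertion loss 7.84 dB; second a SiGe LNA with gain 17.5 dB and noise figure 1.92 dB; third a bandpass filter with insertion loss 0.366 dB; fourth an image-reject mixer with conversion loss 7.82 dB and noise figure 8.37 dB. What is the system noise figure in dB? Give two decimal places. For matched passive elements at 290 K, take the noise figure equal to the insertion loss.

Convert to linear (a loss of L dB is a gain of −L dB): F_i = 10^(NF_i/10), G_i = 10^(G_i,dB/10)
  Stage 1: F_1 = 10^(7.84/10) = 6.081, G_1 = 10^(−7.84/10) = 0.1644
  Stage 2: F_2 = 10^(1.92/10) = 1.556, G_2 = 10^(17.5/10) = 56.23
  Stage 3: F_3 = 10^(0.366/10) = 1.088, G_3 = 10^(−0.366/10) = 0.9192
  Stage 4: F_4 = 10^(8.37/10) = 6.871, G_4 = 10^(−7.82/10) = 0.1652
Friis cascade:
  F = 6.081 + (1.556 − 1)/0.1644 + (1.088 − 1)/9.247 + (6.871 − 1)/8.500 = 10.16
NF = 10 log₁₀(10.16) = 10.07 dB

10.07 dB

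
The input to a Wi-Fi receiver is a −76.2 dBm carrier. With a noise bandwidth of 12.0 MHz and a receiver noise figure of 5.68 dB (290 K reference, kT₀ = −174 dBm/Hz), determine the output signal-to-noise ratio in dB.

21.3 dB

Noise floor: N = −174 + 10 log₁₀(B) + NF
10 log₁₀(1.20×10⁷) = 70.79 dB
N = −174 + 70.79 + 5.68 = −97.53 dBm
SNR = P_sig − N = −76.2 − (−97.53) = 21.33 dB → 21.3 dB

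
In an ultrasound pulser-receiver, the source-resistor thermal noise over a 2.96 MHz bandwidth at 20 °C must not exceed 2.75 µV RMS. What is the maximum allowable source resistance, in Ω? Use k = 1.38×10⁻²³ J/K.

158 Ω

T = 20 °C + 273.15 = 293.15 K
Johnson–Nyquist: V_n = √(4kTRB) ⇒ R = V_n² / (4kTB)
4kTB = 4 × 1.38×10⁻²³ × 293.15 × 2.96×10⁶ = 4.79×10⁻¹⁴
R = (2.75×10⁻⁶)² / 4.79×10⁻¹⁴ = 1.58×10² Ω = 158 Ω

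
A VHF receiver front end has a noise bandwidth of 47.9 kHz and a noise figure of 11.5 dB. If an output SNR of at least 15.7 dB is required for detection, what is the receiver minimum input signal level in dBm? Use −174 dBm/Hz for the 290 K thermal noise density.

−100.0 dBm

Sensitivity = −174 + 10 log₁₀(B) + NF + SNR_min
= −174 + 46.8 + 11.5 + 15.7
= −100.0 dBm → −100.0 dBm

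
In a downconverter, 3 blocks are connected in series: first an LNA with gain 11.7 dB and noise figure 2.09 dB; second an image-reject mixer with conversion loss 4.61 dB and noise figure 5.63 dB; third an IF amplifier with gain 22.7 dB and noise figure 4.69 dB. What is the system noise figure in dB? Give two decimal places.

3.38 dB

Convert to linear (a loss of L dB is a gain of −L dB): F_i = 10^(NF_i/10), G_i = 10^(G_i,dB/10)
  Stage 1: F_1 = 10^(2.09/10) = 1.618, G_1 = 10^(11.7/10) = 14.79
  Stage 2: F_2 = 10^(5.63/10) = 3.656, G_2 = 10^(−4.61/10) = 0.3459
  Stage 3: F_3 = 10^(4.69/10) = 2.944, G_3 = 10^(22.7/10) = 186.2
Friis cascade:
  F = 1.618 + (3.656 − 1)/14.79 + (2.944 − 1)/5.117 = 2.178
NF = 10 log₁₀(2.178) = 3.38 dB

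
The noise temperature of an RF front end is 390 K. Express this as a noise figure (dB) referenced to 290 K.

3.70 dB

F = 1 + T_e/T₀ = 1 + 390/290 = 2.34483
NF = 10 log₁₀(2.34483) = 3.70 dB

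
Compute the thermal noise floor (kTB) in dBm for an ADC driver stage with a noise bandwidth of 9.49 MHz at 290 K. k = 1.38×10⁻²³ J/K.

−104.2 dBm

P_n = kTB = 1.38×10⁻²³ × 290 × 9.49×10⁶ = 3.80×10⁻¹⁴ W
In dBm: 10 log₁₀(3.80×10⁻¹⁴ / 10⁻³) = −104.2 dBm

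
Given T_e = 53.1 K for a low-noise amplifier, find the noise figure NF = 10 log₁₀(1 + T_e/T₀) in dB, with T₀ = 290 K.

0.730 dB

F = 1 + T_e/T₀ = 1 + 53.1/290 = 1.1831
NF = 10 log₁₀(1.1831) = 0.730 dB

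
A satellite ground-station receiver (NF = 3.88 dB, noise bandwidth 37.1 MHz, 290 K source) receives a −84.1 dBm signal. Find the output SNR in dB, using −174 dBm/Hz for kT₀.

10.3 dB

Noise floor: N = −174 + 10 log₁₀(B) + NF
10 log₁₀(3.71×10⁷) = 75.69 dB
N = −174 + 75.69 + 3.88 = −94.43 dBm
SNR = P_sig − N = −84.1 − (−94.43) = 10.33 dB → 10.3 dB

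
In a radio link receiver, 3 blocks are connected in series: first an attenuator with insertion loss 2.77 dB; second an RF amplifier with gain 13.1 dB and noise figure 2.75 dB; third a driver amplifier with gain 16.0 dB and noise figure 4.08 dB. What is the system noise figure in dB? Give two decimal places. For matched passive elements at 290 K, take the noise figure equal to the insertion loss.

Convert to linear (a loss of L dB is a gain of −L dB): F_i = 10^(NF_i/10), G_i = 10^(G_i,dB/10)
  Stage 1: F_1 = 10^(2.77/10) = 1.892, G_1 = 10^(−2.77/10) = 0.5284
  Stage 2: F_2 = 10^(2.75/10) = 1.884, G_2 = 10^(13.1/10) = 20.42
  Stage 3: F_3 = 10^(4.08/10) = 2.559, G_3 = 10^(16.0/10) = 39.81
Friis cascade:
  F = 1.892 + (1.884 − 1)/0.5284 + (2.559 − 1)/10.79 = 3.709
NF = 10 log₁₀(3.709) = 5.69 dB

5.69 dB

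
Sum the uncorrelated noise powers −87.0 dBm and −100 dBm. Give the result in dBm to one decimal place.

−86.8 dBm

Convert to linear, add, convert back:
P₁ = 2.00×10⁻¹² W, P₂ = 1.00×10⁻¹³ W
P_tot = 2.10×10⁻¹² W → 10 log₁₀(P_tot / 10⁻³) = −86.8 dBm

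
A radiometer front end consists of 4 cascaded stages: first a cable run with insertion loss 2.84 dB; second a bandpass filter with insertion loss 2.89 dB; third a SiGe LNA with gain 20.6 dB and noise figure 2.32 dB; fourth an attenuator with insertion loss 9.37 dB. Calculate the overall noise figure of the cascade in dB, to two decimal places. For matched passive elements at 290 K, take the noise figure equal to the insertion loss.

8.22 dB

Convert to linear (a loss of L dB is a gain of −L dB): F_i = 10^(NF_i/10), G_i = 10^(G_i,dB/10)
  Stage 1: F_1 = 10^(2.84/10) = 1.923, G_1 = 10^(−2.84/10) = 0.5200
  Stage 2: F_2 = 10^(2.89/10) = 1.945, G_2 = 10^(−2.89/10) = 0.5140
  Stage 3: F_3 = 10^(2.32/10) = 1.706, G_3 = 10^(20.6/10) = 114.8
  Stage 4: F_4 = 10^(9.37/10) = 8.650, G_4 = 10^(−9.37/10) = 0.1156
Friis cascade:
  F = 1.923 + (1.945 − 1)/0.5200 + (1.706 − 1)/0.2673 + (8.650 − 1)/30.69 = 6.632
NF = 10 log₁₀(6.632) = 8.22 dB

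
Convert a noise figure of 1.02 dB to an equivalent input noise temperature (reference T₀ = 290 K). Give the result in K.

76.8 K

F = 10^(1.02/10) = 1.26474
T_e = (F − 1)·T₀ = (1.26474 − 1) × 290 = 76.8 K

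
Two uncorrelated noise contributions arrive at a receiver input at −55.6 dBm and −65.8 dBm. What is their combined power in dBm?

−55.2 dBm

Convert to linear, add, convert back:
P₁ = 2.75×10⁻⁹ W, P₂ = 2.63×10⁻¹⁰ W
P_tot = 3.02×10⁻⁹ W → 10 log₁₀(P_tot / 10⁻³) = −55.2 dBm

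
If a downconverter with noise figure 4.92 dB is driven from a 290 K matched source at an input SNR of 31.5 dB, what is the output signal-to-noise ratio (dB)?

26.58 dB

By definition F = SNR_in/SNR_out, so in dB: SNR_out = SNR_in − NF
SNR_out = 31.5 − 4.92 = 26.58 dB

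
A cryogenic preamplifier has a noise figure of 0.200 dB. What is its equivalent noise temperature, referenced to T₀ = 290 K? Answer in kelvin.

13.7 K

F = 10^(0.200/10) = 1.04713
T_e = (F − 1)·T₀ = (1.04713 − 1) × 290 = 13.7 K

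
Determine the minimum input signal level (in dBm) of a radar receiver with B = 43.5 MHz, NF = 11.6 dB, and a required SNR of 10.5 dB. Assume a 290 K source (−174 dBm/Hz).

−75.5 dBm

Sensitivity = −174 + 10 log₁₀(B) + NF + SNR_min
= −174 + 76.38 + 11.6 + 10.5
= −75.52 dBm → −75.5 dBm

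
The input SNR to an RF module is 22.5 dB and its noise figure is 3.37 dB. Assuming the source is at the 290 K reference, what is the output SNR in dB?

By definition F = SNR_in/SNR_out, so in dB: SNR_out = SNR_in − NF
SNR_out = 22.5 − 3.37 = 19.13 dB

19.13 dB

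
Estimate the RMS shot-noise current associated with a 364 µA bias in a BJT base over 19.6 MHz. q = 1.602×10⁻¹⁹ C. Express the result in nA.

47.8 nA

I_n = √(2qI·B)
2qI·B = 2 × 1.602×10⁻¹⁹ × 3.64×10⁻⁴ × 1.96×10⁷ = 2.29×10⁻¹⁵ A²
I_n = √(2.29×10⁻¹⁵) = 4.78×10⁻⁸ A = 47.8 nA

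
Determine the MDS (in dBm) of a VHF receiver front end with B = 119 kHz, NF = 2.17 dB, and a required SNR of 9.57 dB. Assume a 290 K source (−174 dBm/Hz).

Sensitivity = −174 + 10 log₁₀(B) + NF + SNR_min
= −174 + 50.76 + 2.17 + 9.57
= −111.50 dBm → −111.5 dBm

−111.5 dBm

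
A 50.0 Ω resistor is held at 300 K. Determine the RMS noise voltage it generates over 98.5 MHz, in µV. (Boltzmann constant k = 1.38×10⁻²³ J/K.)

V_n = √(4kTRB)
4kTRB = 4 × 1.38×10⁻²³ × 300 × 5.00×10¹ × 9.85×10⁷ = 8.16×10⁻¹¹ V²
V_n = √(8.16×10⁻¹¹) = 9.03×10⁻⁶ V = 9.03 µV

9.03 µV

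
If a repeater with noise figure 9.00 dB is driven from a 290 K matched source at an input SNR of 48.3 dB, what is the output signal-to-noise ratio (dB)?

By definition F = SNR_in/SNR_out, so in dB: SNR_out = SNR_in − NF
SNR_out = 48.3 − 9.00 = 39.30 dB

39.30 dB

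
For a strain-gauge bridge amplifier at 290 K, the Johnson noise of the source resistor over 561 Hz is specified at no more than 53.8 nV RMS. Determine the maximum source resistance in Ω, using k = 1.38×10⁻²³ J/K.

322 Ω

Johnson–Nyquist: V_n = √(4kTRB) ⇒ R = V_n² / (4kTB)
4kTB = 4 × 1.38×10⁻²³ × 290 × 5.61×10² = 8.98×10⁻¹⁸
R = (5.38×10⁻⁸)² / 8.98×10⁻¹⁸ = 3.22×10² Ω = 322 Ω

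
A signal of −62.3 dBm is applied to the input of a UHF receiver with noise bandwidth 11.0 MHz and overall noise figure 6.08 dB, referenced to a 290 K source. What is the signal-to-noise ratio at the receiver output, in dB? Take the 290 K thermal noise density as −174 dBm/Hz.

Noise floor: N = −174 + 10 log₁₀(B) + NF
10 log₁₀(1.10×10⁷) = 70.41 dB
N = −174 + 70.41 + 6.08 = −97.51 dBm
SNR = P_sig − N = −62.3 − (−97.51) = 35.21 dB → 35.2 dB

35.2 dB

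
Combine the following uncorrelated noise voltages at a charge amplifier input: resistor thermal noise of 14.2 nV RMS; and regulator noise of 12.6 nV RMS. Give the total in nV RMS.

19.0 nV

Uncorrelated sources add in power (mean-square): V_tot = √(ΣV_i²)
V_tot = √[(1.42×10⁻⁸)² + (1.26×10⁻⁸)²] = 1.90×10⁻⁸ V = 19.0 nV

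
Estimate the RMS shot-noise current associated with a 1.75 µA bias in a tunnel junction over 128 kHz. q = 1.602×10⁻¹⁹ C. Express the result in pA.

268 pA

I_n = √(2qI·B)
2qI·B = 2 × 1.602×10⁻¹⁹ × 1.75×10⁻⁶ × 1.28×10⁵ = 7.18×10⁻²⁰ A²
I_n = √(7.18×10⁻²⁰) = 2.68×10⁻¹⁰ A = 268 pA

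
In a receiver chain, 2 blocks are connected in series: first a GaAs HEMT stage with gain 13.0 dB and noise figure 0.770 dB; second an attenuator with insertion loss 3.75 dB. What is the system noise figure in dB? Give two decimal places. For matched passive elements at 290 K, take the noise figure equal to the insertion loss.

Convert to linear (a loss of L dB is a gain of −L dB): F_i = 10^(NF_i/10), G_i = 10^(G_i,dB/10)
  Stage 1: F_1 = 10^(0.770/10) = 1.194, G_1 = 10^(13.0/10) = 19.95
  Stage 2: F_2 = 10^(3.75/10) = 2.371, G_2 = 10^(−3.75/10) = 0.4217
Friis cascade:
  F = 1.194 + (2.371 − 1)/19.95 = 1.263
NF = 10 log₁₀(1.263) = 1.01 dB

1.01 dB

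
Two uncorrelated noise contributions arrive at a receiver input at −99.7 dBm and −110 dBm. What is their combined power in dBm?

Convert to linear, add, convert back:
P₁ = 1.07×10⁻¹³ W, P₂ = 1.00×10⁻¹⁴ W
P_tot = 1.17×10⁻¹³ W → 10 log₁₀(P_tot / 10⁻³) = −99.3 dBm

−99.3 dBm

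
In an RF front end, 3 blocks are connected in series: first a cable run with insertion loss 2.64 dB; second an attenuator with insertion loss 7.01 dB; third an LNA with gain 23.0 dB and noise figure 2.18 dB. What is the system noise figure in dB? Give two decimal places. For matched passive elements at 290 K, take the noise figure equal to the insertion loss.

11.83 dB

Convert to linear (a loss of L dB is a gain of −L dB): F_i = 10^(NF_i/10), G_i = 10^(G_i,dB/10)
  Stage 1: F_1 = 10^(2.64/10) = 1.837, G_1 = 10^(−2.64/10) = 0.5445
  Stage 2: F_2 = 10^(7.01/10) = 5.023, G_2 = 10^(−7.01/10) = 0.1991
  Stage 3: F_3 = 10^(2.18/10) = 1.652, G_3 = 10^(23.0/10) = 199.5
Friis cascade:
  F = 1.837 + (5.023 − 1)/0.5445 + (1.652 − 1)/0.1084 = 15.24
NF = 10 log₁₀(15.24) = 11.83 dB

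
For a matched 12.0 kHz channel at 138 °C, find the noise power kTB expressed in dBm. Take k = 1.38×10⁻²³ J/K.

T = 138 °C + 273.15 = 411.15 K
P_n = kTB = 1.38×10⁻²³ × 411.15 × 1.20×10⁴ = 6.81×10⁻¹⁷ W
In dBm: 10 log₁₀(6.81×10⁻¹⁷ / 10⁻³) = −131.7 dBm

−131.7 dBm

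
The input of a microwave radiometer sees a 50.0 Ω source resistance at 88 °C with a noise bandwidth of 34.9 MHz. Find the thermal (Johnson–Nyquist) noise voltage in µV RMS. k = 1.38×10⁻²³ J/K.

T = 88 °C + 273.15 = 361.15 K
V_n = √(4kTRB)
4kTRB = 4 × 1.38×10⁻²³ × 361.15 × 5.00×10¹ × 3.49×10⁷ = 3.48×10⁻¹¹ V²
V_n = √(3.48×10⁻¹¹) = 5.90×10⁻⁶ V = 5.90 µV

5.90 µV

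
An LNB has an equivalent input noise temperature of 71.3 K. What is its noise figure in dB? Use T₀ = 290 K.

0.955 dB

F = 1 + T_e/T₀ = 1 + 71.3/290 = 1.24586
NF = 10 log₁₀(1.24586) = 0.955 dB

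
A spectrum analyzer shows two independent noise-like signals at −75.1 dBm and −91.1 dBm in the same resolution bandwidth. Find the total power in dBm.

−75.0 dBm

Convert to linear, add, convert back:
P₁ = 3.09×10⁻¹¹ W, P₂ = 7.76×10⁻¹³ W
P_tot = 3.17×10⁻¹¹ W → 10 log₁₀(P_tot / 10⁻³) = −75.0 dBm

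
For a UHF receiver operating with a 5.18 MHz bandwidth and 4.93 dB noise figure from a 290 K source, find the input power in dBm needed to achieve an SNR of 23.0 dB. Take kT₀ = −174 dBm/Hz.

Sensitivity = −174 + 10 log₁₀(B) + NF + SNR_min
= −174 + 67.14 + 4.93 + 23.0
= −78.93 dBm → −78.9 dBm

−78.9 dBm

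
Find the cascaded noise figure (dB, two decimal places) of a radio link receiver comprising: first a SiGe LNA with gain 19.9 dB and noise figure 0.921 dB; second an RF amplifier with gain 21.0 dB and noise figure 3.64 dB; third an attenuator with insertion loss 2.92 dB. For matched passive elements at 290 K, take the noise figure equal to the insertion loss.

0.97 dB

Convert to linear (a loss of L dB is a gain of −L dB): F_i = 10^(NF_i/10), G_i = 10^(G_i,dB/10)
  Stage 1: F_1 = 10^(0.921/10) = 1.236, G_1 = 10^(19.9/10) = 97.72
  Stage 2: F_2 = 10^(3.64/10) = 2.312, G_2 = 10^(21.0/10) = 125.9
  Stage 3: F_3 = 10^(2.92/10) = 1.959, G_3 = 10^(−2.92/10) = 0.5105
Friis cascade:
  F = 1.236 + (2.312 − 1)/97.72 + (1.959 − 1)/1.230×10⁴ = 1.250
NF = 10 log₁₀(1.250) = 0.97 dB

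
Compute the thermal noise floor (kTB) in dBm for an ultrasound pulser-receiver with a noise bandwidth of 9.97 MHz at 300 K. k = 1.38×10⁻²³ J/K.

−103.8 dBm

P_n = kTB = 1.38×10⁻²³ × 300 × 9.97×10⁶ = 4.13×10⁻¹⁴ W
In dBm: 10 log₁₀(4.13×10⁻¹⁴ / 10⁻³) = −103.8 dBm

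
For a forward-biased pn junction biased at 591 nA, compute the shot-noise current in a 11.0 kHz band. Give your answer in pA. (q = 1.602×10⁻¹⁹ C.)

45.6 pA

I_n = √(2qI·B)
2qI·B = 2 × 1.602×10⁻¹⁹ × 5.91×10⁻⁷ × 1.10×10⁴ = 2.08×10⁻²¹ A²
I_n = √(2.08×10⁻²¹) = 4.56×10⁻¹¹ A = 45.6 pA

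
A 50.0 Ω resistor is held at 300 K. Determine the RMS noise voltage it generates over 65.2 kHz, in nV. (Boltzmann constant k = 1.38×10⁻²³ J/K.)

232 nV

V_n = √(4kTRB)
4kTRB = 4 × 1.38×10⁻²³ × 300 × 5.00×10¹ × 6.52×10⁴ = 5.40×10⁻¹⁴ V²
V_n = √(5.40×10⁻¹⁴) = 2.32×10⁻⁷ V = 232 nV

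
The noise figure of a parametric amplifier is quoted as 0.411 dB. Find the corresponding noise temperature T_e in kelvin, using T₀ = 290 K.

F = 10^(0.411/10) = 1.09926
T_e = (F − 1)·T₀ = (1.09926 − 1) × 290 = 28.8 K

28.8 K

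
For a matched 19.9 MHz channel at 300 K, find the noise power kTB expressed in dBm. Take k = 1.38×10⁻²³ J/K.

−100.8 dBm

P_n = kTB = 1.38×10⁻²³ × 300 × 1.99×10⁷ = 8.24×10⁻¹⁴ W
In dBm: 10 log₁₀(8.24×10⁻¹⁴ / 10⁻³) = −100.8 dBm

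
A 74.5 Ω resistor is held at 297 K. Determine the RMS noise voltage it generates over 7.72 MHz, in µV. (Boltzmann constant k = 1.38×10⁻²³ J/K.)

3.07 µV

V_n = √(4kTRB)
4kTRB = 4 × 1.38×10⁻²³ × 297 × 7.45×10¹ × 7.72×10⁶ = 9.43×10⁻¹² V²
V_n = √(9.43×10⁻¹²) = 3.07×10⁻⁶ V = 3.07 µV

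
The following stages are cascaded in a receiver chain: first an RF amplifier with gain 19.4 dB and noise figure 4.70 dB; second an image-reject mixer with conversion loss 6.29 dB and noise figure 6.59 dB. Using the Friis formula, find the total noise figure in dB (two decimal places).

Convert to linear (a loss of L dB is a gain of −L dB): F_i = 10^(NF_i/10), G_i = 10^(G_i,dB/10)
  Stage 1: F_1 = 10^(4.70/10) = 2.951, G_1 = 10^(19.4/10) = 87.10
  Stage 2: F_2 = 10^(6.59/10) = 4.560, G_2 = 10^(−6.29/10) = 0.2350
Friis cascade:
  F = 2.951 + (4.560 − 1)/87.10 = 2.992
NF = 10 log₁₀(2.992) = 4.76 dB

4.76 dB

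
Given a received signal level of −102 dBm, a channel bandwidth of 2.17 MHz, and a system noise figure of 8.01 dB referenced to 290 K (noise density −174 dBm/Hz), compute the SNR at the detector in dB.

0.6 dB

Noise floor: N = −174 + 10 log₁₀(B) + NF
10 log₁₀(2.17×10⁶) = 63.36 dB
N = −174 + 63.36 + 8.01 = −102.63 dBm
SNR = P_sig − N = −102 − (−102.63) = 0.63 dB → 0.6 dB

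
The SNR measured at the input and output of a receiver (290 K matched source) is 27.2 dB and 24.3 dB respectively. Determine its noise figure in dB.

NF (dB) = SNR_in(dB) − SNR_out(dB) when the source is at T₀
NF = 27.2 − 24.3 = 2.9 dB

2.9 dB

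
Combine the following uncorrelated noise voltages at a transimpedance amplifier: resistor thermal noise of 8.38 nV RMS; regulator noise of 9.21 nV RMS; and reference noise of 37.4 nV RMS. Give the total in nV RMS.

39.4 nV

Uncorrelated sources add in power (mean-square): V_tot = √(ΣV_i²)
V_tot = √[(8.38×10⁻⁹)² + (9.21×10⁻⁹)² + (3.74×10⁻⁸)²] = 3.94×10⁻⁸ V = 39.4 nV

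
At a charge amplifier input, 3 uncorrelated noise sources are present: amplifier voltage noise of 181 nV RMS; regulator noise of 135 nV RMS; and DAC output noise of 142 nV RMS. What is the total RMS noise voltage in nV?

267 nV

Uncorrelated sources add in power (mean-square): V_tot = √(ΣV_i²)
V_tot = √[(1.81×10⁻⁷)² + (1.35×10⁻⁷)² + (1.42×10⁻⁷)²] = 2.67×10⁻⁷ V = 267 nV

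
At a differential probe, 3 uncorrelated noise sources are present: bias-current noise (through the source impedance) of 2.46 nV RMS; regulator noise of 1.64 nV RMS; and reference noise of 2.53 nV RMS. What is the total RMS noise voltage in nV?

3.89 nV

Uncorrelated sources add in power (mean-square): V_tot = √(ΣV_i²)
V_tot = √[(2.46×10⁻⁹)² + (1.64×10⁻⁹)² + (2.53×10⁻⁹)²] = 3.89×10⁻⁹ V = 3.89 nV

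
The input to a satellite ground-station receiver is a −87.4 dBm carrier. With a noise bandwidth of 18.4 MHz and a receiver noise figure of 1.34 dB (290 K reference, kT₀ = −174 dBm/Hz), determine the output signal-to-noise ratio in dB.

Noise floor: N = −174 + 10 log₁₀(B) + NF
10 log₁₀(1.84×10⁷) = 72.65 dB
N = −174 + 72.65 + 1.34 = −100.01 dBm
SNR = P_sig − N = −87.4 − (−100.01) = 12.61 dB → 12.6 dB

12.6 dB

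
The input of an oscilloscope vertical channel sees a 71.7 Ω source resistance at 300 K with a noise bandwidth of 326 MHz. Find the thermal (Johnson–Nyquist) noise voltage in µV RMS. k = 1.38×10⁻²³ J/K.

V_n = √(4kTRB)
4kTRB = 4 × 1.38×10⁻²³ × 300 × 7.17×10¹ × 3.26×10⁸ = 3.87×10⁻¹⁰ V²
V_n = √(3.87×10⁻¹⁰) = 1.97×10⁻⁵ V = 19.7 µV

19.7 µV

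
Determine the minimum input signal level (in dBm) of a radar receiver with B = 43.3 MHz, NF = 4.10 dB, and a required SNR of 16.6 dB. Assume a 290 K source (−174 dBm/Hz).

−76.9 dBm

Sensitivity = −174 + 10 log₁₀(B) + NF + SNR_min
= −174 + 76.36 + 4.10 + 16.6
= −76.94 dBm → −76.9 dBm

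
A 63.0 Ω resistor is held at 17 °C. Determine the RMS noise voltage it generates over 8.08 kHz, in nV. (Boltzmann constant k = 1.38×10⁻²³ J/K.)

T = 17 °C + 273.15 = 290.15 K
V_n = √(4kTRB)
4kTRB = 4 × 1.38×10⁻²³ × 290.15 × 6.30×10¹ × 8.08×10³ = 8.15×10⁻¹⁵ V²
V_n = √(8.15×10⁻¹⁵) = 9.03×10⁻⁸ V = 90.3 nV

90.3 nV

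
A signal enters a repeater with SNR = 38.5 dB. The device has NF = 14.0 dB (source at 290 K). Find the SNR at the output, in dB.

24.5 dB

By definition F = SNR_in/SNR_out, so in dB: SNR_out = SNR_in − NF
SNR_out = 38.5 − 14.0 = 24.5 dB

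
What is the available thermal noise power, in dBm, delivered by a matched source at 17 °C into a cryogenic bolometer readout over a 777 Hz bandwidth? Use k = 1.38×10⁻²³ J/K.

T = 17 °C + 273.15 = 290.15 K
P_n = kTB = 1.38×10⁻²³ × 290.15 × 7.77×10² = 3.11×10⁻¹⁸ W
In dBm: 10 log₁₀(3.11×10⁻¹⁸ / 10⁻³) = −145.1 dBm

−145.1 dBm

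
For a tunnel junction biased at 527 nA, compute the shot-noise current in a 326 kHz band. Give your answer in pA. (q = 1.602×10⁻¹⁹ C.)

235 pA

I_n = √(2qI·B)
2qI·B = 2 × 1.602×10⁻¹⁹ × 5.27×10⁻⁷ × 3.26×10⁵ = 5.50×10⁻²⁰ A²
I_n = √(5.50×10⁻²⁰) = 2.35×10⁻¹⁰ A = 235 pA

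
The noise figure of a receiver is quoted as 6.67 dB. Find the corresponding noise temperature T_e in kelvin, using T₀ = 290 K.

F = 10^(6.67/10) = 4.64515
T_e = (F − 1)·T₀ = (4.64515 − 1) × 290 = 1057 K

1057 K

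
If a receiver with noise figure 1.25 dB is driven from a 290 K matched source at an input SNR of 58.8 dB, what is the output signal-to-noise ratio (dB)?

57.55 dB

By definition F = SNR_in/SNR_out, so in dB: SNR_out = SNR_in − NF
SNR_out = 58.8 − 1.25 = 57.55 dB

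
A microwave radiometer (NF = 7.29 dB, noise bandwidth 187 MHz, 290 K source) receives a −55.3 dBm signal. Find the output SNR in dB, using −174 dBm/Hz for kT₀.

Noise floor: N = −174 + 10 log₁₀(B) + NF
10 log₁₀(1.87×10⁸) = 82.72 dB
N = −174 + 82.72 + 7.29 = −83.99 dBm
SNR = P_sig − N = −55.3 − (−83.99) = 28.69 dB → 28.7 dB

28.7 dB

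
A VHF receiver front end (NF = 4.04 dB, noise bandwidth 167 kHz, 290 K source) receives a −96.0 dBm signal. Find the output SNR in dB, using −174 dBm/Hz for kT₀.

21.7 dB

Noise floor: N = −174 + 10 log₁₀(B) + NF
10 log₁₀(1.67×10⁵) = 52.23 dB
N = −174 + 52.23 + 4.04 = −117.73 dBm
SNR = P_sig − N = −96.0 − (−117.73) = 21.73 dB → 21.7 dB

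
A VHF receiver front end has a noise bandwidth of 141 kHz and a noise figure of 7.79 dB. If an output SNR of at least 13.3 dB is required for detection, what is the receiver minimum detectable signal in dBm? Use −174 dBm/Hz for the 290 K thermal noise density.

−101.4 dBm

Sensitivity = −174 + 10 log₁₀(B) + NF + SNR_min
= −174 + 51.49 + 7.79 + 13.3
= −101.42 dBm → −101.4 dBm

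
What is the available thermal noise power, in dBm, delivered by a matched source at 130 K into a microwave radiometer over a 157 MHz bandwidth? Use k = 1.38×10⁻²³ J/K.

−95.5 dBm

P_n = kTB = 1.38×10⁻²³ × 130 × 1.57×10⁸ = 2.82×10⁻¹³ W
In dBm: 10 log₁₀(2.82×10⁻¹³ / 10⁻³) = −95.5 dBm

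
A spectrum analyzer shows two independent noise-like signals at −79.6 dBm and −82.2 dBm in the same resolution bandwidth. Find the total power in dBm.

−77.7 dBm

Convert to linear, add, convert back:
P₁ = 1.10×10⁻¹¹ W, P₂ = 6.03×10⁻¹² W
P_tot = 1.70×10⁻¹¹ W → 10 log₁₀(P_tot / 10⁻³) = −77.7 dBm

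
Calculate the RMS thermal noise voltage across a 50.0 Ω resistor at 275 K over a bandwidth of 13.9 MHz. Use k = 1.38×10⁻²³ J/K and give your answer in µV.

3.25 µV

V_n = √(4kTRB)
4kTRB = 4 × 1.38×10⁻²³ × 275 × 5.00×10¹ × 1.39×10⁷ = 1.06×10⁻¹¹ V²
V_n = √(1.06×10⁻¹¹) = 3.25×10⁻⁶ V = 3.25 µV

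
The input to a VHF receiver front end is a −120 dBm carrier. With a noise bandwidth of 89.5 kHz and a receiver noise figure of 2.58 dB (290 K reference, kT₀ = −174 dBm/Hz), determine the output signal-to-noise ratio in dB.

1.9 dB

Noise floor: N = −174 + 10 log₁₀(B) + NF
10 log₁₀(8.95×10⁴) = 49.52 dB
N = −174 + 49.52 + 2.58 = −121.90 dBm
SNR = P_sig − N = −120 − (−121.90) = 1.90 dB → 1.9 dB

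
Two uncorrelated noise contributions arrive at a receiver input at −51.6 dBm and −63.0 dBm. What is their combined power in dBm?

Convert to linear, add, convert back:
P₁ = 6.92×10⁻⁹ W, P₂ = 5.01×10⁻¹⁰ W
P_tot = 7.42×10⁻⁹ W → 10 log₁₀(P_tot / 10⁻³) = −51.3 dBm

−51.3 dBm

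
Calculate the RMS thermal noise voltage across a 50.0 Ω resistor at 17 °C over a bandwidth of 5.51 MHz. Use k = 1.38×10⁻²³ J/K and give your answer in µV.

T = 17 °C + 273.15 = 290.15 K
V_n = √(4kTRB)
4kTRB = 4 × 1.38×10⁻²³ × 290.15 × 5.00×10¹ × 5.51×10⁶ = 4.41×10⁻¹² V²
V_n = √(4.41×10⁻¹²) = 2.10×10⁻⁶ V = 2.10 µV

2.10 µV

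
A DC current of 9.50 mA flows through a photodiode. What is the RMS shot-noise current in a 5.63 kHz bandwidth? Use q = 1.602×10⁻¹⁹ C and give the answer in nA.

4.14 nA

I_n = √(2qI·B)
2qI·B = 2 × 1.602×10⁻¹⁹ × 9.50×10⁻³ × 5.63×10³ = 1.71×10⁻¹⁷ A²
I_n = √(1.71×10⁻¹⁷) = 4.14×10⁻⁹ A = 4.14 nA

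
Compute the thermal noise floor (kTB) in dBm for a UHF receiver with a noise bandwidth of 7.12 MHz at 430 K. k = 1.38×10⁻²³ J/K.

−103.7 dBm

P_n = kTB = 1.38×10⁻²³ × 430 × 7.12×10⁶ = 4.23×10⁻¹⁴ W
In dBm: 10 log₁₀(4.23×10⁻¹⁴ / 10⁻³) = −103.7 dBm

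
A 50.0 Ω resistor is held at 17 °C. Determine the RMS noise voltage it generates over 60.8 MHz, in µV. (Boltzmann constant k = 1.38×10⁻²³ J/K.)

6.98 µV

T = 17 °C + 273.15 = 290.15 K
V_n = √(4kTRB)
4kTRB = 4 × 1.38×10⁻²³ × 290.15 × 5.00×10¹ × 6.08×10⁷ = 4.87×10⁻¹¹ V²
V_n = √(4.87×10⁻¹¹) = 6.98×10⁻⁶ V = 6.98 µV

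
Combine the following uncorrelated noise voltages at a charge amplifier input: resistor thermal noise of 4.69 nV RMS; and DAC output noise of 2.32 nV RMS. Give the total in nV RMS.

Uncorrelated sources add in power (mean-square): V_tot = √(ΣV_i²)
V_tot = √[(4.69×10⁻⁹)² + (2.32×10⁻⁹)²] = 5.23×10⁻⁹ V = 5.23 nV

5.23 nV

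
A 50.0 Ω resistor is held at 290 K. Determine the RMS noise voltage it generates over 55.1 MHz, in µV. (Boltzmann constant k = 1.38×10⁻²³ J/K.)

6.64 µV

V_n = √(4kTRB)
4kTRB = 4 × 1.38×10⁻²³ × 290 × 5.00×10¹ × 5.51×10⁷ = 4.41×10⁻¹¹ V²
V_n = √(4.41×10⁻¹¹) = 6.64×10⁻⁶ V = 6.64 µV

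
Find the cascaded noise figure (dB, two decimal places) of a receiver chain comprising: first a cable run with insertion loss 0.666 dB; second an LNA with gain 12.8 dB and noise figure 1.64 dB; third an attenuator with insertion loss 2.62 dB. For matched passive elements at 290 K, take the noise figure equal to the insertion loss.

Convert to linear (a loss of L dB is a gain of −L dB): F_i = 10^(NF_i/10), G_i = 10^(G_i,dB/10)
  Stage 1: F_1 = 10^(0.666/10) = 1.166, G_1 = 10^(−0.666/10) = 0.8578
  Stage 2: F_2 = 10^(1.64/10) = 1.459, G_2 = 10^(12.8/10) = 19.05
  Stage 3: F_3 = 10^(2.62/10) = 1.828, G_3 = 10^(−2.62/10) = 0.5470
Friis cascade:
  F = 1.166 + (1.459 − 1)/0.8578 + (1.828 − 1)/16.35 = 1.751
NF = 10 log₁₀(1.751) = 2.43 dB

2.43 dB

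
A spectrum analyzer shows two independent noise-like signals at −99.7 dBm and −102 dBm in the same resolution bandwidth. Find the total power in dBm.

−97.7 dBm

Convert to linear, add, convert back:
P₁ = 1.07×10⁻¹³ W, P₂ = 6.31×10⁻¹⁴ W
P_tot = 1.70×10⁻¹³ W → 10 log₁₀(P_tot / 10⁻³) = −97.7 dBm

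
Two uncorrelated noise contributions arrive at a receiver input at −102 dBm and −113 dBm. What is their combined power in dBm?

Convert to linear, add, convert back:
P₁ = 6.31×10⁻¹⁴ W, P₂ = 5.01×10⁻¹⁵ W
P_tot = 6.81×10⁻¹⁴ W → 10 log₁₀(P_tot / 10⁻³) = −101.7 dBm

−101.7 dBm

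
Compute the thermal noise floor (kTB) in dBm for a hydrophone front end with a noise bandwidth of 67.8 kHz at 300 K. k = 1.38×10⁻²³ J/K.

−125.5 dBm

P_n = kTB = 1.38×10⁻²³ × 300 × 6.78×10⁴ = 2.81×10⁻¹⁶ W
In dBm: 10 log₁₀(2.81×10⁻¹⁶ / 10⁻³) = −125.5 dBm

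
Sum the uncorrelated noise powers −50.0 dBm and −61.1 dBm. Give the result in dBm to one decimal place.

Convert to linear, add, convert back:
P₁ = 1.00×10⁻⁸ W, P₂ = 7.76×10⁻¹⁰ W
P_tot = 1.08×10⁻⁸ W → 10 log₁₀(P_tot / 10⁻³) = −49.7 dBm

−49.7 dBm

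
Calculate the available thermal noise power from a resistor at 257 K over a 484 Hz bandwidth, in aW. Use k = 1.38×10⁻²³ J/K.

1.72 aW

P_n = kTB = 1.38×10⁻²³ × 257 × 4.84×10² = 1.72×10⁻¹⁸ W = 1.72 aW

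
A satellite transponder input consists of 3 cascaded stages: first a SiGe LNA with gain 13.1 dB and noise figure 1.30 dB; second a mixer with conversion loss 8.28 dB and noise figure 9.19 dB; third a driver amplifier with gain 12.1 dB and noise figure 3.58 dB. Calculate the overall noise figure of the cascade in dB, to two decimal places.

3.28 dB

Convert to linear (a loss of L dB is a gain of −L dB): F_i = 10^(NF_i/10), G_i = 10^(G_i,dB/10)
  Stage 1: F_1 = 10^(1.30/10) = 1.349, G_1 = 10^(13.1/10) = 20.42
  Stage 2: F_2 = 10^(9.19/10) = 8.299, G_2 = 10^(−8.28/10) = 0.1486
  Stage 3: F_3 = 10^(3.58/10) = 2.280, G_3 = 10^(12.1/10) = 16.22
Friis cascade:
  F = 1.349 + (8.299 − 1)/20.42 + (2.280 − 1)/3.034 = 2.128
NF = 10 log₁₀(2.128) = 3.28 dB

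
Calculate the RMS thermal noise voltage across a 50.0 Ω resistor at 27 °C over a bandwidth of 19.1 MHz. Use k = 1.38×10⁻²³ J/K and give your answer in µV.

T = 27 °C + 273.15 = 300.15 K
V_n = √(4kTRB)
4kTRB = 4 × 1.38×10⁻²³ × 300.15 × 5.00×10¹ × 1.91×10⁷ = 1.58×10⁻¹¹ V²
V_n = √(1.58×10⁻¹¹) = 3.98×10⁻⁶ V = 3.98 µV

3.98 µV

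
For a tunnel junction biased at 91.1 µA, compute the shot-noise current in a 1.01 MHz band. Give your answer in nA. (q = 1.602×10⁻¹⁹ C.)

I_n = √(2qI·B)
2qI·B = 2 × 1.602×10⁻¹⁹ × 9.11×10⁻⁵ × 1.01×10⁶ = 2.95×10⁻¹⁷ A²
I_n = √(2.95×10⁻¹⁷) = 5.43×10⁻⁹ A = 5.43 nA

5.43 nA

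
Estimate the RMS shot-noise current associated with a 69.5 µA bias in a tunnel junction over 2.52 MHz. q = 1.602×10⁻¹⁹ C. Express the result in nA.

I_n = √(2qI·B)
2qI·B = 2 × 1.602×10⁻¹⁹ × 6.95×10⁻⁵ × 2.52×10⁶ = 5.61×10⁻¹⁷ A²
I_n = √(5.61×10⁻¹⁷) = 7.49×10⁻⁹ A = 7.49 nA

7.49 nA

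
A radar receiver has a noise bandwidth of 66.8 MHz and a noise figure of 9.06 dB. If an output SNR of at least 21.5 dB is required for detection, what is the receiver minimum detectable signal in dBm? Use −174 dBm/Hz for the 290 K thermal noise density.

−65.2 dBm

Sensitivity = −174 + 10 log₁₀(B) + NF + SNR_min
= −174 + 78.25 + 9.06 + 21.5
= −65.19 dBm → −65.2 dBm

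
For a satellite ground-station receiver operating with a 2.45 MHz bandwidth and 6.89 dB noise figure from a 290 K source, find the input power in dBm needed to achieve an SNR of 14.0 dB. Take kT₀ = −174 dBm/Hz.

Sensitivity = −174 + 10 log₁₀(B) + NF + SNR_min
= −174 + 63.89 + 6.89 + 14.0
= −89.22 dBm → −89.2 dBm

−89.2 dBm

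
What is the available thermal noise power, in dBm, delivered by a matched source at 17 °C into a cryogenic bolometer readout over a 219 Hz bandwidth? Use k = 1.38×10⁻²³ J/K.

−150.6 dBm

T = 17 °C + 273.15 = 290.15 K
P_n = kTB = 1.38×10⁻²³ × 290.15 × 2.19×10² = 8.77×10⁻¹⁹ W
In dBm: 10 log₁₀(8.77×10⁻¹⁹ / 10⁻³) = −150.6 dBm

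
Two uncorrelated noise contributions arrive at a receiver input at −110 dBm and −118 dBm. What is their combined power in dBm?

Convert to linear, add, convert back:
P₁ = 1.00×10⁻¹⁴ W, P₂ = 1.58×10⁻¹⁵ W
P_tot = 1.16×10⁻¹⁴ W → 10 log₁₀(P_tot / 10⁻³) = −109.4 dBm

−109.4 dBm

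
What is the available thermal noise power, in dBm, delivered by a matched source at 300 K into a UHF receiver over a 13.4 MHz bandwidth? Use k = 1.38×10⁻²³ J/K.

−102.6 dBm

P_n = kTB = 1.38×10⁻²³ × 300 × 1.34×10⁷ = 5.55×10⁻¹⁴ W
In dBm: 10 log₁₀(5.55×10⁻¹⁴ / 10⁻³) = −102.6 dBm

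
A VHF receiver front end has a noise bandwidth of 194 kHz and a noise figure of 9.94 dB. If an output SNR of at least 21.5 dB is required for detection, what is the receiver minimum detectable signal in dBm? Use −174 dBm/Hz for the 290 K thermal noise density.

−89.7 dBm

Sensitivity = −174 + 10 log₁₀(B) + NF + SNR_min
= −174 + 52.88 + 9.94 + 21.5
= −89.68 dBm → −89.7 dBm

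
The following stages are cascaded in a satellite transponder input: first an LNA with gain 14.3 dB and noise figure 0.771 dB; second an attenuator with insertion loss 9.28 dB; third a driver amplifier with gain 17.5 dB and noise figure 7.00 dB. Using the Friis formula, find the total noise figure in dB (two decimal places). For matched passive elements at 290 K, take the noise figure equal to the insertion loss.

Convert to linear (a loss of L dB is a gain of −L dB): F_i = 10^(NF_i/10), G_i = 10^(G_i,dB/10)
  Stage 1: F_1 = 10^(0.771/10) = 1.194, G_1 = 10^(14.3/10) = 26.92
  Stage 2: F_2 = 10^(9.28/10) = 8.472, G_2 = 10^(−9.28/10) = 0.1180
  Stage 3: F_3 = 10^(7.00/10) = 5.012, G_3 = 10^(17.5/10) = 56.23
Friis cascade:
  F = 1.194 + (8.472 − 1)/26.92 + (5.012 − 1)/3.177 = 2.735
NF = 10 log₁₀(2.735) = 4.37 dB

4.37 dB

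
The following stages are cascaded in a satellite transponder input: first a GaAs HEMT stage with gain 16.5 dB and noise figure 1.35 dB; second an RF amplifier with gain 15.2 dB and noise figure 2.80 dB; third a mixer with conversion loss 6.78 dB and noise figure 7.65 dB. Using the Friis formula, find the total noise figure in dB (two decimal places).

1.42 dB

Convert to linear (a loss of L dB is a gain of −L dB): F_i = 10^(NF_i/10), G_i = 10^(G_i,dB/10)
  Stage 1: F_1 = 10^(1.35/10) = 1.365, G_1 = 10^(16.5/10) = 44.67
  Stage 2: F_2 = 10^(2.80/10) = 1.905, G_2 = 10^(15.2/10) = 33.11
  Stage 3: F_3 = 10^(7.65/10) = 5.821, G_3 = 10^(−6.78/10) = 0.2099
Friis cascade:
  F = 1.365 + (1.905 − 1)/44.67 + (5.821 − 1)/1479 = 1.388
NF = 10 log₁₀(1.388) = 1.42 dB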